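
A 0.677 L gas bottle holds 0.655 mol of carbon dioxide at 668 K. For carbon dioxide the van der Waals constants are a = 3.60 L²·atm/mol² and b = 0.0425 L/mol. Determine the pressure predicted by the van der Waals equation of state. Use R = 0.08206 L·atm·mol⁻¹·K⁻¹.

P ≈ 51.94 atm

P = nRT/(V − nb) − a n²/V²
nRT/(V − nb) = (0.655)(0.08206)(668)/(0.677 − 0.655×0.0425) = 35.905/0.64916 = 55.310 atm
a n²/V² = (3.60)(0.655)²/(0.677)² = 3.3698 atm
P = 55.310 − 3.3698 = 51.94 atm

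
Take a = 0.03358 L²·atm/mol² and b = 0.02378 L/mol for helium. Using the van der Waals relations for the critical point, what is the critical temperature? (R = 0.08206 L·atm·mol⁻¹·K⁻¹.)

T_c ≈ 5.099 K

For a van der Waals gas, T_c = 8a/(27Rb).
T_c = 8×0.03358/(27×0.08206×0.02378) = 0.26864/0.052687 = 5.099 K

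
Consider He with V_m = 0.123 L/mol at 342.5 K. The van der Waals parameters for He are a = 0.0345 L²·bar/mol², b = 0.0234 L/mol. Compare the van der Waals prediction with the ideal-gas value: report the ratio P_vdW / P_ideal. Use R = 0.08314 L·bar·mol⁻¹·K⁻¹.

Ideal: P_ideal = RT/V_m = (0.08314)(342.5)/0.123 = 231.508 bar
vdW: P = RT/(V_m − b) − a/V_m² = 28.4755/0.0996000 − 0.0345/0.0151290 = 285.899 − 2.28039 = 283.619 bar
Ratio = 283.619/231.508 = 1.225

P_vdW / P_ideal ≈ 1.225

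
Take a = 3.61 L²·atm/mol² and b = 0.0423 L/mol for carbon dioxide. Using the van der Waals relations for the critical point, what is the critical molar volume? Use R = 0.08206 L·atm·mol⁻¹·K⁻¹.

For a van der Waals gas, V_m,c = 3b.
V_m,c = 3×0.0423 = 0.1269 L/mol

V_m,c ≈ 0.1269 L/mol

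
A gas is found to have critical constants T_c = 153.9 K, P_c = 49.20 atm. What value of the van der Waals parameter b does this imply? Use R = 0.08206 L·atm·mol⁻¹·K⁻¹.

From T_c = 8a/(27Rb) and P_c = a/(27b²): b = R T_c/(8 P_c).
b = (0.08206)(153.9)/(8×49.20) = 12.629/393.60 = 0.03209 L/mol

b ≈ 0.03209 L/mol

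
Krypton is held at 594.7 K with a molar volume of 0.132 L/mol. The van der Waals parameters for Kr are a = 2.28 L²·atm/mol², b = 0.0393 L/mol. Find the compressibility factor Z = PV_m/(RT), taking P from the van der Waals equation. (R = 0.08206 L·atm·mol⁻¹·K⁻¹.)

P = RT/(V_m − b) − a/V_m² = (0.08206)(594.7)/(0.132 − 0.0393) − 2.28/(0.132)²
  = 48.801/0.092700 − 130.85 = 526.44 − 130.85 = 395.59 atm
Z = PV_m/(RT) = (395.59)(0.132)/((0.08206)(594.7)) = 52.218/48.801 = 1.070

Z ≈ 1.070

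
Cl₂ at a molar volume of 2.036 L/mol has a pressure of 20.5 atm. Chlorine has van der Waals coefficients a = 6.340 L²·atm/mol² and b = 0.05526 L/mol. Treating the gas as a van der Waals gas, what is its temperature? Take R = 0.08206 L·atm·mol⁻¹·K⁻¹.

T ≈ 531.7 K

T = (P + a/V_m²)(V_m − b)/R
P + a/V_m² = 20.5 + 6.340/(2.036)² = 22.029 atm
V_m − b = 2.036 − 0.05526 = 1.9807 L/mol
T = (22.029)(1.9807)/0.08206 = 531.7 K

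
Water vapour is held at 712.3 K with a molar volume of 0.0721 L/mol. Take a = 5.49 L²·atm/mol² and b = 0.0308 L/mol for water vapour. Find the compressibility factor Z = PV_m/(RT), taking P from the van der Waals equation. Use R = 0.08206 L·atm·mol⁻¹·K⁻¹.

Z ≈ 0.4431

P = RT/(V_m − b) − a/V_m² = (0.08206)(712.3)/(0.0721 − 0.0308) − 5.49/(0.0721)²
  = 58.451/0.041300 − 1056.1 = 1415.3 − 1056.1 = 359.2 atm
Z = PV_m/(RT) = (359.2)(0.0721)/((0.08206)(712.3)) = 25.898/58.451 = 0.4431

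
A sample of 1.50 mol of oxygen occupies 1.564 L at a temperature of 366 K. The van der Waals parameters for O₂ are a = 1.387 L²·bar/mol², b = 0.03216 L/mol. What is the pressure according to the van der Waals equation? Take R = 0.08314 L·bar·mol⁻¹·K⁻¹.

P = nRT/(V − nb) − a n²/V²
nRT/(V − nb) = (1.50)(0.08314)(366)/(1.564 − 1.50×0.03216) = 45.644/1.5158 = 30.112 bar
a n²/V² = (1.387)(1.50)²/(1.564)² = 1.2758 bar
P = 30.112 − 1.2758 = 28.84 bar

P ≈ 28.84 bar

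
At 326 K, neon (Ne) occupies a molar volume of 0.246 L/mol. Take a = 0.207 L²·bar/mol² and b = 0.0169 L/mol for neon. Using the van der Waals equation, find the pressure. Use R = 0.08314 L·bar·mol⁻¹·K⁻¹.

P ≈ 114.9 bar

P = RT/(V_m − b) − a/V_m²
RT/(V_m − b) = (0.08314)(326)/(0.246 − 0.0169) = 27.104/0.22910 = 118.31 bar
a/V_m² = 0.207/(0.246)² = 3.4206 bar
P = 118.31 − 3.4206 = 114.9 bar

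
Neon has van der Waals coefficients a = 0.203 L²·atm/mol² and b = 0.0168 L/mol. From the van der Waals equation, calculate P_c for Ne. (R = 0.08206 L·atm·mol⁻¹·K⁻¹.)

For a van der Waals gas, P_c = a/(27b²).
P_c = 0.203/(27×(0.0168)²) = 0.203/0.0076205 = 26.64 atm

P_c ≈ 26.64 atm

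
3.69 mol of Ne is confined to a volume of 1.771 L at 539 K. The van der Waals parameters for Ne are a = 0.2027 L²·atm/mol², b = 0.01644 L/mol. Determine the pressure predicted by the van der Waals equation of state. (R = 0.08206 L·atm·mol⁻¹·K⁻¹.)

P ≈ 94.55 atm

P = nRT/(V − nb) − a n²/V²
nRT/(V − nb) = (3.69)(0.08206)(539)/(1.771 − 3.69×0.01644) = 163.21/1.7103 = 95.428 atm
a n²/V² = (0.2027)(3.69)²/(1.771)² = 0.87997 atm
P = 95.428 − 0.87997 = 94.55 atm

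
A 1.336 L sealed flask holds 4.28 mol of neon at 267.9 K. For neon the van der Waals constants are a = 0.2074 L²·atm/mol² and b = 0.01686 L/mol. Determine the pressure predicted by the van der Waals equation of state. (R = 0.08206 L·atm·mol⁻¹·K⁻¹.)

P = nRT/(V − nb) − a n²/V²
nRT/(V − nb) = (4.28)(0.08206)(267.9)/(1.336 − 4.28×0.01686) = 94.091/1.2638 = 74.451 atm
a n²/V² = (0.2074)(4.28)²/(1.336)² = 2.1285 atm
P = 74.451 − 2.1285 = 72.32 atm

P ≈ 72.32 atm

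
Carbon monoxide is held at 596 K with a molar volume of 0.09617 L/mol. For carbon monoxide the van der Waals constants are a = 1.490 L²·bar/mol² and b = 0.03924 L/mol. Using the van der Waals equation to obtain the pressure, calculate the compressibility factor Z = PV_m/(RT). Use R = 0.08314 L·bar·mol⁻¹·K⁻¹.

P = RT/(V_m − b) − a/V_m² = (0.08314)(596)/(0.09617 − 0.03924) − 1.490/(0.09617)²
  = 49.551/0.056930 − 161.10 = 870.38 − 161.10 = 709.28 bar
Z = PV_m/(RT) = (709.28)(0.09617)/((0.08314)(596)) = 68.211/49.551 = 1.377

Z ≈ 1.377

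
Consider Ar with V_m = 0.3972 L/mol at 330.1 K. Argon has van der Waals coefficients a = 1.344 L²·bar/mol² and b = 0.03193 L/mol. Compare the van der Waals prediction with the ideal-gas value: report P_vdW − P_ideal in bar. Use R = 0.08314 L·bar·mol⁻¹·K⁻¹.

ΔP ≈ -2.479 bar

Ideal: P_ideal = RT/V_m = (0.08314)(330.1)/0.3972 = 69.0949 bar
vdW: P = RT/(V_m − b) − a/V_m² = 27.4445/0.365270 − 1.344/0.157768 = 75.1348 − 8.51884 = 66.6160 bar
ΔP = 66.6160 − 69.0949 = -2.479 bar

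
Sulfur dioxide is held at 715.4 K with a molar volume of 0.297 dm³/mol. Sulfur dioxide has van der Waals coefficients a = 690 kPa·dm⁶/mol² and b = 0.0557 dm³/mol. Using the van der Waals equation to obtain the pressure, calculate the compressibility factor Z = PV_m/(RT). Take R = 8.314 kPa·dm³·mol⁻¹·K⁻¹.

P = RT/(V_m − b) − a/V_m² = (8.314)(715.4)/(0.297 − 0.0557) − 690/(0.297)²
  = 5947.8/0.24130 − 7822.3 = 24649 − 7822.3 = 16827 kPa
Z = PV_m/(RT) = (16827)(0.297)/((8.314)(715.4)) = 4997.6/5947.8 = 0.8402

Z ≈ 0.8402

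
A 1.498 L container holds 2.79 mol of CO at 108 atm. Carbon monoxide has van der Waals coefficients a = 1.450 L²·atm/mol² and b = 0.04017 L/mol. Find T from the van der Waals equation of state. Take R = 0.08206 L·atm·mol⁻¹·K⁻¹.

T = (P + a n²/V²)(V − nb)/(nR)
P + a n²/V² = 108 + (1.450)(2.79)²/(1.498)² = 113.03 atm
V − nb = 1.498 − (2.79)(0.04017) = 1.3859 L
T = (113.03)(1.3859)/((2.79)(0.08206)) = 684.2 K

T ≈ 684.2 K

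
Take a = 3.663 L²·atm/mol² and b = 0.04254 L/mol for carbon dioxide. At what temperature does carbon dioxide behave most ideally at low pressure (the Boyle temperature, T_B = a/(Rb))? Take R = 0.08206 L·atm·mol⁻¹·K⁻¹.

T_B ≈ 1049 K

For a van der Waals gas the second virial coefficient B₂ = b − a/(RT) vanishes at T_B = a/(Rb).
T_B = 3.663/(0.08206×0.04254) = 3.663/0.0034908 = 1049 K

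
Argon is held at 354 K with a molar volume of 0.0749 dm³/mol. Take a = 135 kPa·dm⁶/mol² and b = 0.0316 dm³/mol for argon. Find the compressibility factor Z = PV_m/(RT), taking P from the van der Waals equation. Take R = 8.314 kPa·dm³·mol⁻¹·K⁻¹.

P = RT/(V_m − b) − a/V_m² = (8.314)(354)/(0.0749 − 0.0316) − 135/(0.0749)²
  = 2943.2/0.043300 − 24064 = 67972 − 24064 = 43908 kPa
Z = PV_m/(RT) = (43908)(0.0749)/((8.314)(354)) = 3288.7/2943.2 = 1.117

Z ≈ 1.117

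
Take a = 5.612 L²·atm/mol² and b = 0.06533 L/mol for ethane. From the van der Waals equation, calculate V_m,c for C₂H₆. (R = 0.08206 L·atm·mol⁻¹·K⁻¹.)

V_m,c ≈ 0.1960 L/mol

For a van der Waals gas, V_m,c = 3b.
V_m,c = 3×0.06533 = 0.1960 L/mol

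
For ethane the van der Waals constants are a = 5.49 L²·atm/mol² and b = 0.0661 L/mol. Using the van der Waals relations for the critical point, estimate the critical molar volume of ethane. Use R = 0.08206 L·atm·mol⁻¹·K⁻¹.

For a van der Waals gas, V_m,c = 3b.
V_m,c = 3×0.0661 = 0.1983 L/mol

V_m,c ≈ 0.1983 L/mol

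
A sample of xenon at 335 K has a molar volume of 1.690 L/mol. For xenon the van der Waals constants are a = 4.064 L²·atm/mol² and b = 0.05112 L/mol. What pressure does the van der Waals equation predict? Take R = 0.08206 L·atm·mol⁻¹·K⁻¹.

P ≈ 15.35 atm

P = RT/(V_m − b) − a/V_m²
RT/(V_m − b) = (0.08206)(335)/(1.690 − 0.05112) = 27.490/1.6389 = 16.773 atm
a/V_m² = 4.064/(1.690)² = 1.4229 atm
P = 16.773 − 1.4229 = 15.35 atm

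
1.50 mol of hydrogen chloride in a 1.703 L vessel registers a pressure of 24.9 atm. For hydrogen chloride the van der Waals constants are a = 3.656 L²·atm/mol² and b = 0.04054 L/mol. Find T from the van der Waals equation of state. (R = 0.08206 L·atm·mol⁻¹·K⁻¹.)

T ≈ 370.0 K

T = (P + a n²/V²)(V − nb)/(nR)
P + a n²/V² = 24.9 + (3.656)(1.50)²/(1.703)² = 27.736 atm
V − nb = 1.703 − (1.50)(0.04054) = 1.6422 L
T = (27.736)(1.6422)/((1.50)(0.08206)) = 370.0 K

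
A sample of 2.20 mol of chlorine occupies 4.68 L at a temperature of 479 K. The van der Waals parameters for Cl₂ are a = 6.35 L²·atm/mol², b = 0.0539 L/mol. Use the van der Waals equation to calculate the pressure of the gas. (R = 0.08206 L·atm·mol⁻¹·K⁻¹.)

P ≈ 17.55 atm

P = nRT/(V − nb) − a n²/V²
nRT/(V − nb) = (2.20)(0.08206)(479)/(4.68 − 2.20×0.0539) = 86.475/4.5614 = 18.958 atm
a n²/V² = (6.35)(2.20)²/(4.68)² = 1.4032 atm
P = 18.958 − 1.4032 = 17.55 atm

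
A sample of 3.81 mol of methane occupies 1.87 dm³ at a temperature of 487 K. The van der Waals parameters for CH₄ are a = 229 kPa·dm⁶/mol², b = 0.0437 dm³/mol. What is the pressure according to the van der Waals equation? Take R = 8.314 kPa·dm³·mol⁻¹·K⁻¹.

P = nRT/(V − nb) − a n²/V²
nRT/(V − nb) = (3.81)(8.314)(487)/(1.87 − 3.81×0.0437) = 15426/1.7035 = 9055.5 kPa
a n²/V² = (229)(3.81)²/(1.87)² = 950.61 kPa
P = 9055.5 − 950.61 = 8105 kPa

P ≈ 8105 kPa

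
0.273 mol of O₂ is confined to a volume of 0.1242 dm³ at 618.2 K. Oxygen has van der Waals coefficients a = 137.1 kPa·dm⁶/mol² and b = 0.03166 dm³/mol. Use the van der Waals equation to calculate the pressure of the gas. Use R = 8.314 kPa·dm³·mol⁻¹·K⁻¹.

P = nRT/(V − nb) − a n²/V²
nRT/(V − nb) = (0.273)(8.314)(618.2)/(0.1242 − 0.273×0.03166) = 1403.1/0.11556 = 12142 kPa
a n²/V² = (137.1)(0.273)²/(0.1242)² = 662.40 kPa
P = 12142 − 662.40 = 11480 kPa

P ≈ 11480 kPa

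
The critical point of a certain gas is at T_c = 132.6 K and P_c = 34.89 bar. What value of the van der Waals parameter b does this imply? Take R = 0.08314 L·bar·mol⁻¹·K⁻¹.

From T_c = 8a/(27Rb) and P_c = a/(27b²): b = R T_c/(8 P_c).
b = (0.08314)(132.6)/(8×34.89) = 11.024/279.12 = 0.03950 L/mol

b ≈ 0.03950 L/mol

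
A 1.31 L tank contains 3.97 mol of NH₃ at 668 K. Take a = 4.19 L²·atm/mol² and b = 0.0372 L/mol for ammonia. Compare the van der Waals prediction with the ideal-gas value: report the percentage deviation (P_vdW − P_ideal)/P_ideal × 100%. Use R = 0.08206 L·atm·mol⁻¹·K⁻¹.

-10.46 %

Ideal: P_ideal = nRT/V = (3.97)(0.08206)(668)/1.31 = 166.122 atm
vdW: P = nRT/(V − nb) − a n²/V² = 217.620/1.16232 − 66.0382/1.71610 = 187.229 − 38.4816 = 148.747 atm
% deviation = (148.747 − 166.122)/166.122 × 100% = -10.46%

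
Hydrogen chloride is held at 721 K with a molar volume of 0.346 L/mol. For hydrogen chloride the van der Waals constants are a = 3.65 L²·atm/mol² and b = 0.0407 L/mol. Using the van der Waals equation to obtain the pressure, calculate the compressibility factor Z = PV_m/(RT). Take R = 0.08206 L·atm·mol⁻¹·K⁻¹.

Z ≈ 0.9550

P = RT/(V_m − b) − a/V_m² = (0.08206)(721)/(0.346 − 0.0407) − 3.65/(0.346)²
  = 59.165/0.30530 − 30.489 = 193.79 − 30.489 = 163.30 atm
Z = PV_m/(RT) = (163.30)(0.346)/((0.08206)(721)) = 56.502/59.165 = 0.9550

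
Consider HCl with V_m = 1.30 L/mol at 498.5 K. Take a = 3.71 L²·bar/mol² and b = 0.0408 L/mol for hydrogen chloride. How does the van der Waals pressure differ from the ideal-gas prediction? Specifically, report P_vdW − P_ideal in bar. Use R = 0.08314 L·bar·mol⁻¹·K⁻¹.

Ideal: P_ideal = RT/V_m = (0.08314)(498.5)/1.30 = 31.8810 bar
vdW: P = RT/(V_m − b) − a/V_m² = 41.4453/1.25920 − 3.71/1.69000 = 32.9140 − 2.19527 = 30.7187 bar
ΔP = 30.7187 − 31.8810 = -1.162 bar

ΔP ≈ -1.162 bar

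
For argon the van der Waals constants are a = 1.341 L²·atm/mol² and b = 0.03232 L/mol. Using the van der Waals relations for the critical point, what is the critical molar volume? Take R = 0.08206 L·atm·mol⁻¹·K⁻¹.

For a van der Waals gas, V_m,c = 3b.
V_m,c = 3×0.03232 = 0.09696 L/mol

V_m,c ≈ 0.09696 L/mol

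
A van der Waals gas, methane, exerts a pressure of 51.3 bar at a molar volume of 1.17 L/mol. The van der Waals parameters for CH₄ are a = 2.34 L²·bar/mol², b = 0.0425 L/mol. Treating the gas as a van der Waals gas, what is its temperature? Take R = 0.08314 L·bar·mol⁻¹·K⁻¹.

T = (P + a/V_m²)(V_m − b)/R
P + a/V_m² = 51.3 + 2.34/(1.17)² = 53.009 bar
V_m − b = 1.17 − 0.0425 = 1.1275 L/mol
T = (53.009)(1.1275)/0.08314 = 718.9 K

T ≈ 718.9 K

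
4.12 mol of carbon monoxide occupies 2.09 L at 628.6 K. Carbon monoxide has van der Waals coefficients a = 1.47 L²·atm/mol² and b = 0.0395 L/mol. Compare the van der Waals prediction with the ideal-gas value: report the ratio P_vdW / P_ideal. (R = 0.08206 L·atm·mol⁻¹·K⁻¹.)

Ideal: P_ideal = nRT/V = (4.12)(0.08206)(628.6)/2.09 = 101.685 atm
vdW: P = nRT/(V − nb) − a n²/V² = 212.522/1.92726 − 24.9524/4.36810 = 110.272 − 5.71242 = 104.560 atm
Ratio = 104.560/101.685 = 1.028

P_vdW / P_ideal ≈ 1.028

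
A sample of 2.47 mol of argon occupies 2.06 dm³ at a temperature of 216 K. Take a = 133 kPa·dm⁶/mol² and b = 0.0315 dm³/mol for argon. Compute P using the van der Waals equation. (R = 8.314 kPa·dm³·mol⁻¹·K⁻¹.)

P = nRT/(V − nb) − a n²/V²
nRT/(V − nb) = (2.47)(8.314)(216)/(2.06 − 2.47×0.0315) = 4435.7/1.9822 = 2237.8 kPa
a n²/V² = (133)(2.47)²/(2.06)² = 191.21 kPa
P = 2237.8 − 191.21 = 2047 kPa

P ≈ 2047 kPa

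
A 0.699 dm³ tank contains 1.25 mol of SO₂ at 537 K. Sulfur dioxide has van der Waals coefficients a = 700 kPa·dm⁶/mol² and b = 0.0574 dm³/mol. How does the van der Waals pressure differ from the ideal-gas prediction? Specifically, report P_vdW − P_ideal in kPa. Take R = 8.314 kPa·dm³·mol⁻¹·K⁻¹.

ΔP ≈ -1325 kPa

Ideal: P_ideal = nRT/V = (1.25)(8.314)(537)/0.699 = 7983.94 kPa
vdW: P = nRT/(V − nb) − a n²/V² = 5580.77/0.627250 − 1093.75/0.488601 = 8897.20 − 2238.53 = 6658.67 kPa
ΔP = 6658.67 − 7983.94 = -1325 kPa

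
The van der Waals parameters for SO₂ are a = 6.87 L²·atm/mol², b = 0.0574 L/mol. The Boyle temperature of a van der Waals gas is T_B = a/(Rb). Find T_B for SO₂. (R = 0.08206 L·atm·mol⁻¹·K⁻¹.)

T_B ≈ 1459 K

For a van der Waals gas the second virial coefficient B₂ = b − a/(RT) vanishes at T_B = a/(Rb).
T_B = 6.87/(0.08206×0.0574) = 6.87/0.0047102 = 1459 K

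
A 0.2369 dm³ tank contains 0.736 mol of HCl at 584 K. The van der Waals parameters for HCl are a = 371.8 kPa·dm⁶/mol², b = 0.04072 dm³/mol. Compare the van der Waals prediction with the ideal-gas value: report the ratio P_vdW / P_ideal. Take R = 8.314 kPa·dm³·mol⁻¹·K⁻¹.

P_vdW / P_ideal ≈ 0.9069

Ideal: P_ideal = nRT/V = (0.736)(8.314)(584)/0.2369 = 15084.7 kPa
vdW: P = nRT/(V − nb) − a n²/V² = 3573.56/0.206930 − 201.403/0.0561216 = 17269.4 − 3588.69 = 13680.7 kPa
Ratio = 13680.7/15084.7 = 0.9069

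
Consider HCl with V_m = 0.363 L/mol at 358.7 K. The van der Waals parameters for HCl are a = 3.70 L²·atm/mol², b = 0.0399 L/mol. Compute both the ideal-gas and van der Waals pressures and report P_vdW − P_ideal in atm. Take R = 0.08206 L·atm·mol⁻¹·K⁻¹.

Ideal: P_ideal = RT/V_m = (0.08206)(358.7)/0.363 = 81.0879 atm
vdW: P = RT/(V_m − b) − a/V_m² = 29.4349/0.323100 − 3.70/0.131769 = 91.1015 − 28.0794 = 63.0221 atm
ΔP = 63.0221 − 81.0879 = -18.07 atm

ΔP ≈ -18.07 atm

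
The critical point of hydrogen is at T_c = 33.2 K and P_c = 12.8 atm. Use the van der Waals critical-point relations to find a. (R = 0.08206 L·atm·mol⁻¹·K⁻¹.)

From T_c = 8a/(27Rb) and P_c = a/(27b²): a = 27 R² T_c²/(64 P_c).
a = 27×(0.08206)²×(33.2)²/(64×12.8) = 200.40/819.20 = 0.2446 L²·atm/mol²

a ≈ 0.2446 L²·atm/mol²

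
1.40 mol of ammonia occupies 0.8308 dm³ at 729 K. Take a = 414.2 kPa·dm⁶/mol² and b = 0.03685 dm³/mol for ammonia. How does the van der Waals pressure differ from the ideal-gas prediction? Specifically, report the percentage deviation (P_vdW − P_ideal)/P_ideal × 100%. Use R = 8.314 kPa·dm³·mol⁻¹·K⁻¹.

-4.90 %

Ideal: P_ideal = nRT/V = (1.40)(8.314)(729)/0.8308 = 10213.4 kPa
vdW: P = nRT/(V − nb) − a n²/V² = 8485.27/0.779210 − 811.832/0.690229 = 10889.6 − 1176.18 = 9713.4 kPa
% deviation = (9713.4 − 10213.4)/10213.4 × 100% = -4.90%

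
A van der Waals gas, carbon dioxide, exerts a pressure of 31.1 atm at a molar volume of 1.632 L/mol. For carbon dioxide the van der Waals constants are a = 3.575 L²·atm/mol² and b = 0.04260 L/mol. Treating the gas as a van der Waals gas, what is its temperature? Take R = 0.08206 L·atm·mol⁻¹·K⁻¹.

T ≈ 628.4 K

T = (P + a/V_m²)(V_m − b)/R
P + a/V_m² = 31.1 + 3.575/(1.632)² = 32.442 atm
V_m − b = 1.632 − 0.04260 = 1.5894 L/mol
T = (32.442)(1.5894)/0.08206 = 628.4 K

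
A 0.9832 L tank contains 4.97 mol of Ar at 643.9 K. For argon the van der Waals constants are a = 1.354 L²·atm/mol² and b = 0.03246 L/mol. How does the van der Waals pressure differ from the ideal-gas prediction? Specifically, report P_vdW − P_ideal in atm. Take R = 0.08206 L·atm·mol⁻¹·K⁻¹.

Ideal: P_ideal = nRT/V = (4.97)(0.08206)(643.9)/0.9832 = 267.094 atm
vdW: P = nRT/(V − nb) − a n²/V² = 262.607/0.821874 − 33.4450/0.966682 = 319.522 − 34.5977 = 284.924 atm
ΔP = 284.924 − 267.094 = 17.83 atm

ΔP ≈ 17.83 atm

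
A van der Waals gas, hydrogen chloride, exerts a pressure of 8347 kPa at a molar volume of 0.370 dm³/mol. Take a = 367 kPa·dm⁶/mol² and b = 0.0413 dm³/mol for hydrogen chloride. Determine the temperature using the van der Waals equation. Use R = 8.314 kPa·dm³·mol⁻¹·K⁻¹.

T ≈ 436.0 K

T = (P + a/V_m²)(V_m − b)/R
P + a/V_m² = 8347 + 367/(0.370)² = 11028 kPa
V_m − b = 0.370 − 0.0413 = 0.32870 dm³/mol
T = (11028)(0.32870)/8.314 = 436.0 K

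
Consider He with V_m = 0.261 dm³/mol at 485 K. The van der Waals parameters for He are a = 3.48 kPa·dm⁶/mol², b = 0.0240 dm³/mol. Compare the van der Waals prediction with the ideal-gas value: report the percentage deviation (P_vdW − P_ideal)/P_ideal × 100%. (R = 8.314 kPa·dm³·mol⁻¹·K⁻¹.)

9.80 %

Ideal: P_ideal = RT/V_m = (8.314)(485)/0.261 = 15449.4 kPa
vdW: P = RT/(V_m − b) − a/V_m² = 4032.29/0.237000 − 3.48/0.0681210 = 17013.9 − 51.0856 = 16962.8 kPa
% deviation = (16962.8 − 15449.4)/15449.4 × 100% = 9.80%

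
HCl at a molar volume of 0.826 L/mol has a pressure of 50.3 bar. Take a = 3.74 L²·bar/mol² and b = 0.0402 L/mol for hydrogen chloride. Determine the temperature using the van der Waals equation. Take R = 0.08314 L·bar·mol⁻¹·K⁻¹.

T ≈ 527.2 K

T = (P + a/V_m²)(V_m − b)/R
P + a/V_m² = 50.3 + 3.74/(0.826)² = 55.782 bar
V_m − b = 0.826 − 0.0402 = 0.78580 L/mol
T = (55.782)(0.78580)/0.08314 = 527.2 K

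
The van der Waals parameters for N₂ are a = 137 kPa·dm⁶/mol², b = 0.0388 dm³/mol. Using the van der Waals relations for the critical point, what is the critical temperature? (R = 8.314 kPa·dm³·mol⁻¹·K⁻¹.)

T_c ≈ 125.8 K

For a van der Waals gas, T_c = 8a/(27Rb).
T_c = 8×137/(27×8.314×0.0388) = 1096.0/8.7097 = 125.8 K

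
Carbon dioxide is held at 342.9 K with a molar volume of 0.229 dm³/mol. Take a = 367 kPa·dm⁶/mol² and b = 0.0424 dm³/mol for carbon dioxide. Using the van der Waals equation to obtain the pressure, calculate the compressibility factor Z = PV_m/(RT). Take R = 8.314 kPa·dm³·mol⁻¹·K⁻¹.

Z ≈ 0.6651

P = RT/(V_m − b) − a/V_m² = (8.314)(342.9)/(0.229 − 0.0424) − 367/(0.229)²
  = 2850.9/0.18660 − 6998.3 = 15278 − 6998.3 = 8280 kPa
Z = PV_m/(RT) = (8280)(0.229)/((8.314)(342.9)) = 1896.1/2850.9 = 0.6651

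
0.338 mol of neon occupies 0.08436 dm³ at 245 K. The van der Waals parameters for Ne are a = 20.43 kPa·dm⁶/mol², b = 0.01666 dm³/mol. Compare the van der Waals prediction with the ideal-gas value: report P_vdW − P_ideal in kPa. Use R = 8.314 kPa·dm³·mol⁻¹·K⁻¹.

Ideal: P_ideal = nRT/V = (0.338)(8.314)(245)/0.08436 = 8161.24 kPa
vdW: P = nRT/(V − nb) − a n²/V² = 688.482/0.0787289 − 2.33400/0.00711661 = 8744.97 − 327.965 = 8417.01 kPa
ΔP = 8417.01 − 8161.24 = 255.8 kPa

ΔP ≈ 255.8 kPa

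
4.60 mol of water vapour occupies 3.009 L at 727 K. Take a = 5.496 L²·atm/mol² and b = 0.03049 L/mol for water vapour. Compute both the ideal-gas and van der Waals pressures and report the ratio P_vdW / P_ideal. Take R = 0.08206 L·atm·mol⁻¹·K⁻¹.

Ideal: P_ideal = nRT/V = (4.60)(0.08206)(727)/3.009 = 91.2014 atm
vdW: P = nRT/(V − nb) − a n²/V² = 274.425/2.86875 − 116.295/9.05408 = 95.6601 − 12.8445 = 82.8156 atm
Ratio = 82.8156/91.2014 = 0.9081

P_vdW / P_ideal ≈ 0.9081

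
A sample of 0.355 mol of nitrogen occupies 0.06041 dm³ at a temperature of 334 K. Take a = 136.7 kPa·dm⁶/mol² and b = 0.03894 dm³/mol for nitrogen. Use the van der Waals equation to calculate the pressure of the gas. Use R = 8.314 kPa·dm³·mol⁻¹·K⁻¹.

P = nRT/(V − nb) − a n²/V²
nRT/(V − nb) = (0.355)(8.314)(334)/(0.06041 − 0.355×0.03894) = 985.79/0.046586 = 21161 kPa
a n²/V² = (136.7)(0.355)²/(0.06041)² = 4720.7 kPa
P = 21161 − 4720.7 = 16440 kPa

P ≈ 16440 kPa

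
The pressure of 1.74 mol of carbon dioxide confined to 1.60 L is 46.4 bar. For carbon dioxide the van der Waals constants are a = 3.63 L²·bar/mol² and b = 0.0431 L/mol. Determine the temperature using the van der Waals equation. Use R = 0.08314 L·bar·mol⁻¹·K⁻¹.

T = (P + a n²/V²)(V − nb)/(nR)
P + a n²/V² = 46.4 + (3.63)(1.74)²/(1.60)² = 50.693 bar
V − nb = 1.60 − (1.74)(0.0431) = 1.5250 L
T = (50.693)(1.5250)/((1.74)(0.08314)) = 534.4 K

T ≈ 534.4 K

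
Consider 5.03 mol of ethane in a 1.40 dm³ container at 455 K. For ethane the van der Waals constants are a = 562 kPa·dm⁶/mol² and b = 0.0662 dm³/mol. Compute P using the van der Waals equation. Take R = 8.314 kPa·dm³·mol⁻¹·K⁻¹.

P ≈ 10578 kPa

P = nRT/(V − nb) − a n²/V²
nRT/(V − nb) = (5.03)(8.314)(455)/(1.40 − 5.03×0.0662) = 19028/1.0670 = 17833 kPa
a n²/V² = (562)(5.03)²/(1.40)² = 7254.6 kPa
P = 17833 − 7254.6 = 10578 kPa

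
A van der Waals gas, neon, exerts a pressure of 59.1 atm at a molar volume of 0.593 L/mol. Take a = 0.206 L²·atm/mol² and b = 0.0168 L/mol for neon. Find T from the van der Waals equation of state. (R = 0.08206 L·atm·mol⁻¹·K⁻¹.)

T = (P + a/V_m²)(V_m − b)/R
P + a/V_m² = 59.1 + 0.206/(0.593)² = 59.686 atm
V_m − b = 0.593 − 0.0168 = 0.57620 L/mol
T = (59.686)(0.57620)/0.08206 = 419.1 K

T ≈ 419.1 K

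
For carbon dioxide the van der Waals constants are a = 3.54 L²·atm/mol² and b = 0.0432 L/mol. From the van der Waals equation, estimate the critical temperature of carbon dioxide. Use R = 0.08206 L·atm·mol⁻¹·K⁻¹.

T_c ≈ 295.9 K

For a van der Waals gas, T_c = 8a/(27Rb).
T_c = 8×3.54/(27×0.08206×0.0432) = 28.320/0.095715 = 295.9 K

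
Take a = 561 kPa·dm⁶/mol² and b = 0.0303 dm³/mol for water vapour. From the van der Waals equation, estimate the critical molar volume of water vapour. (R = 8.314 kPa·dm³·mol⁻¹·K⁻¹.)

V_m,c ≈ 0.09090 dm³/mol

For a van der Waals gas, V_m,c = 3b.
V_m,c = 3×0.0303 = 0.09090 dm³/mol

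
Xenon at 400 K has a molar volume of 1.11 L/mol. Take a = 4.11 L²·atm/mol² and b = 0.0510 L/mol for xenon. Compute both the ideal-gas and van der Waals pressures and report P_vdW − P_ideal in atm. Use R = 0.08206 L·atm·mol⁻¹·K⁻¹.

ΔP ≈ -1.912 atm

Ideal: P_ideal = RT/V_m = (0.08206)(400)/1.11 = 29.5712 atm
vdW: P = RT/(V_m − b) − a/V_m² = 32.8240/1.05900 − 4.11/1.23210 = 30.9953 − 3.33577 = 27.6595 atm
ΔP = 27.6595 − 29.5712 = -1.912 atm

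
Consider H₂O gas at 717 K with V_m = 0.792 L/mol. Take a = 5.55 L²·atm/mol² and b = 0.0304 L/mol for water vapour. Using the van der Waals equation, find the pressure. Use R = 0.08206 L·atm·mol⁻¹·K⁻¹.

P = RT/(V_m − b) − a/V_m²
RT/(V_m − b) = (0.08206)(717)/(0.792 − 0.0304) = 58.837/0.76160 = 77.254 atm
a/V_m² = 5.55/(0.792)² = 8.8479 atm
P = 77.254 − 8.8479 = 68.41 atm

P ≈ 68.41 atm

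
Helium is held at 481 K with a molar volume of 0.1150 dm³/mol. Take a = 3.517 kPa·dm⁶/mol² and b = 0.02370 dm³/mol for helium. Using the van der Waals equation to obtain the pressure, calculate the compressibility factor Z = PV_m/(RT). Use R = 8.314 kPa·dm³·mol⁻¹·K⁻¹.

Z ≈ 1.252

P = RT/(V_m − b) − a/V_m² = (8.314)(481)/(0.1150 − 0.02370) − 3.517/(0.1150)²
  = 3999.0/0.091300 − 265.94 = 43801 − 265.94 = 43535 kPa
Z = PV_m/(RT) = (43535)(0.1150)/((8.314)(481)) = 5006.5/3999.0 = 1.252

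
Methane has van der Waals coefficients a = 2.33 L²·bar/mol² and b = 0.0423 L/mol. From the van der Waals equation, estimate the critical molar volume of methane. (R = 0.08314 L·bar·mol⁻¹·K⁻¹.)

For a van der Waals gas, V_m,c = 3b.
V_m,c = 3×0.0423 = 0.1269 L/mol

V_m,c ≈ 0.1269 L/mol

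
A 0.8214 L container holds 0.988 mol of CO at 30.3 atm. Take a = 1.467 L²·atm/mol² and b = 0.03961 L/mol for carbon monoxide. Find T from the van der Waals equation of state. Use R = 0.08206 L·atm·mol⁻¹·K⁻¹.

T ≈ 312.8 K

T = (P + a n²/V²)(V − nb)/(nR)
P + a n²/V² = 30.3 + (1.467)(0.988)²/(0.8214)² = 32.422 atm
V − nb = 0.8214 − (0.988)(0.03961) = 0.78227 L
T = (32.422)(0.78227)/((0.988)(0.08206)) = 312.8 K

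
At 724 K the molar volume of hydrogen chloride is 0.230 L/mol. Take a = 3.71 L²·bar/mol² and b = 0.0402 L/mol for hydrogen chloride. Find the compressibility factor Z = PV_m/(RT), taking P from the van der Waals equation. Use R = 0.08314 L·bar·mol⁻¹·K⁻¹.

P = RT/(V_m − b) − a/V_m² = (0.08314)(724)/(0.230 − 0.0402) − 3.71/(0.230)²
  = 60.193/0.18980 − 70.132 = 317.14 − 70.132 = 247.01 bar
Z = PV_m/(RT) = (247.01)(0.230)/((0.08314)(724)) = 56.812/60.193 = 0.9438

Z ≈ 0.9438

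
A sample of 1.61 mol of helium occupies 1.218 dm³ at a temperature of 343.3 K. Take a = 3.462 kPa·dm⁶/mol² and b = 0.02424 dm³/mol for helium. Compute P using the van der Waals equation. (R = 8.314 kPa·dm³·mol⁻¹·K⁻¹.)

P = nRT/(V − nb) − a n²/V²
nRT/(V − nb) = (1.61)(8.314)(343.3)/(1.218 − 1.61×0.02424) = 4595.3/1.1790 = 3897.6 kPa
a n²/V² = (3.462)(1.61)²/(1.218)² = 6.0490 kPa
P = 3897.6 − 6.0490 = 3892 kPa

P ≈ 3892 kPa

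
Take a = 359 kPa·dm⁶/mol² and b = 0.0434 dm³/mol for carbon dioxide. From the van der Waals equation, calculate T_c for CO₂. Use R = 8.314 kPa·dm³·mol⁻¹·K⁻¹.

T_c ≈ 294.8 K

For a van der Waals gas, T_c = 8a/(27Rb).
T_c = 8×359/(27×8.314×0.0434) = 2872.0/9.7423 = 294.8 K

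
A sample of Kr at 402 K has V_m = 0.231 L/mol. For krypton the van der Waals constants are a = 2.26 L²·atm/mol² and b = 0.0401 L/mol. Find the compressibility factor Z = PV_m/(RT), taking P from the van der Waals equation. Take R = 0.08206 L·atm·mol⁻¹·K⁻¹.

Z ≈ 0.9135

P = RT/(V_m − b) − a/V_m² = (0.08206)(402)/(0.231 − 0.0401) − 2.26/(0.231)²
  = 32.988/0.19090 − 42.353 = 172.80 − 42.353 = 130.45 atm
Z = PV_m/(RT) = (130.45)(0.231)/((0.08206)(402)) = 30.134/32.988 = 0.9135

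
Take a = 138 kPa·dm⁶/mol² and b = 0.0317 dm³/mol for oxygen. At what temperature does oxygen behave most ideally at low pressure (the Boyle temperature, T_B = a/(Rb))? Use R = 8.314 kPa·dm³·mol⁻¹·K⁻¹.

T_B ≈ 523.6 K

For a van der Waals gas the second virial coefficient B₂ = b − a/(RT) vanishes at T_B = a/(Rb).
T_B = 138/(8.314×0.0317) = 138/0.26355 = 523.6 K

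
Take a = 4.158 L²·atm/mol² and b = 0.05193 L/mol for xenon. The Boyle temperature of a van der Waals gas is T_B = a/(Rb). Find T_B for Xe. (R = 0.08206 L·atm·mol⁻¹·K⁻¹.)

T_B ≈ 975.7 K

For a van der Waals gas the second virial coefficient B₂ = b − a/(RT) vanishes at T_B = a/(Rb).
T_B = 4.158/(0.08206×0.05193) = 4.158/0.0042614 = 975.7 K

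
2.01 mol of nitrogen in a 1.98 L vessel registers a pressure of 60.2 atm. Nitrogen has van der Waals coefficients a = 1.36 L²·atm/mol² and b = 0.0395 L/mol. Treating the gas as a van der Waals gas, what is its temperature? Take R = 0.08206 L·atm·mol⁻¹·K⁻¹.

T ≈ 709.8 K

T = (P + a n²/V²)(V − nb)/(nR)
P + a n²/V² = 60.2 + (1.36)(2.01)²/(1.98)² = 61.602 atm
V − nb = 1.98 − (2.01)(0.0395) = 1.9006 L
T = (61.602)(1.9006)/((2.01)(0.08206)) = 709.8 K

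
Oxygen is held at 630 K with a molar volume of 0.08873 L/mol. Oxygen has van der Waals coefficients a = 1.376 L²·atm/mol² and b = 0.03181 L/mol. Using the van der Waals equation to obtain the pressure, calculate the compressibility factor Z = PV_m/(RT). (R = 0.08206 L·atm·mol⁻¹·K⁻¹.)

P = RT/(V_m − b) − a/V_m² = (0.08206)(630)/(0.08873 − 0.03181) − 1.376/(0.08873)²
  = 51.698/0.056920 − 174.77 = 908.26 − 174.77 = 733.49 atm
Z = PV_m/(RT) = (733.49)(0.08873)/((0.08206)(630)) = 65.083/51.698 = 1.259

Z ≈ 1.259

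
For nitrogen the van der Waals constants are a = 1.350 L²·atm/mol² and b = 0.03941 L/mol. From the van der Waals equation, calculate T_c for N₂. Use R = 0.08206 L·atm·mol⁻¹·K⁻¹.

T_c ≈ 123.7 K

For a van der Waals gas, T_c = 8a/(27Rb).
T_c = 8×1.350/(27×0.08206×0.03941) = 10.800/0.087318 = 123.7 K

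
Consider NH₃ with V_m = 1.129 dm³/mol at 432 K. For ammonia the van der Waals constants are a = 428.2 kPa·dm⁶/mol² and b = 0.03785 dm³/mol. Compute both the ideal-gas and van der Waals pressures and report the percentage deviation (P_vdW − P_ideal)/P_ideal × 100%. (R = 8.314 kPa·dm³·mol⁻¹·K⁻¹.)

Ideal: P_ideal = RT/V_m = (8.314)(432)/1.129 = 3181.26 kPa
vdW: P = RT/(V_m − b) − a/V_m² = 3591.65/1.09115 − 428.2/1.27464 = 3291.62 − 335.938 = 2955.68 kPa
% deviation = (2955.68 − 3181.26)/3181.26 × 100% = -7.09%

-7.09 %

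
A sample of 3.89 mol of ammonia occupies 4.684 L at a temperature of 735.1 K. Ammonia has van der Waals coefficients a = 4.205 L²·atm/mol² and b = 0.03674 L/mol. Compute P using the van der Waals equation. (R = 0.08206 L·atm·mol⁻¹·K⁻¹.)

P ≈ 48.77 atm

P = nRT/(V − nb) − a n²/V²
nRT/(V − nb) = (3.89)(0.08206)(735.1)/(4.684 − 3.89×0.03674) = 234.65/4.5411 = 51.673 atm
a n²/V² = (4.205)(3.89)²/(4.684)² = 2.9002 atm
P = 51.673 − 2.9002 = 48.77 atm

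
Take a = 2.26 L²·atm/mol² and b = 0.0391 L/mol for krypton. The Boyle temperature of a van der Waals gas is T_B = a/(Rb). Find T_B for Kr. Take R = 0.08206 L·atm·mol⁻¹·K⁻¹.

For a van der Waals gas the second virial coefficient B₂ = b − a/(RT) vanishes at T_B = a/(Rb).
T_B = 2.26/(0.08206×0.0391) = 2.26/0.0032085 = 704.4 K

T_B ≈ 704.4 K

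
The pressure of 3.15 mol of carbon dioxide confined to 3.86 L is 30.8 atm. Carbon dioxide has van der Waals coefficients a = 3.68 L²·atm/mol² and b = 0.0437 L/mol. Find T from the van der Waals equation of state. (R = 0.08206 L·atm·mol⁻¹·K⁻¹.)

T = (P + a n²/V²)(V − nb)/(nR)
P + a n²/V² = 30.8 + (3.68)(3.15)²/(3.86)² = 33.251 atm
V − nb = 3.86 − (3.15)(0.0437) = 3.7223 L
T = (33.251)(3.7223)/((3.15)(0.08206)) = 478.8 K

T ≈ 478.8 K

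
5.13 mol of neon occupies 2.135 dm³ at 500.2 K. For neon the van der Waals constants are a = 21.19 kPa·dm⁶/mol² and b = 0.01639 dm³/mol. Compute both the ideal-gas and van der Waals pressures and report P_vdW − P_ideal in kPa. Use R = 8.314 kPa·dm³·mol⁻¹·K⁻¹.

ΔP ≈ 287 kPa

Ideal: P_ideal = nRT/V = (5.13)(8.314)(500.2)/2.135 = 9992.48 kPa
vdW: P = nRT/(V − nb) − a n²/V² = 21333.9/2.05092 − 557.655/4.55823 = 10402.1 − 122.340 = 10279.8 kPa
ΔP = 10279.8 − 9992.48 = 287 kPa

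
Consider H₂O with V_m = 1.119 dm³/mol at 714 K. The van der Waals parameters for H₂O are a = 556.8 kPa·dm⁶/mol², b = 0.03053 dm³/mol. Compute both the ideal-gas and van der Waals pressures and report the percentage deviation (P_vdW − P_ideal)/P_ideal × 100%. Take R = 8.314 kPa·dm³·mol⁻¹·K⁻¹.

-5.58 %

Ideal: P_ideal = RT/V_m = (8.314)(714)/1.119 = 5304.91 kPa
vdW: P = RT/(V_m − b) − a/V_m² = 5936.20/1.08847 − 556.8/1.25216 = 5453.71 − 444.672 = 5009.04 kPa
% deviation = (5009.04 − 5304.91)/5304.91 × 100% = -5.58%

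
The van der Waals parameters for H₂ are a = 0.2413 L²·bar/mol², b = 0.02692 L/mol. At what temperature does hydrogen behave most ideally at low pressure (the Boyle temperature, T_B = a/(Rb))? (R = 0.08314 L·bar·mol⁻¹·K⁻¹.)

For a van der Waals gas the second virial coefficient B₂ = b − a/(RT) vanishes at T_B = a/(Rb).
T_B = 0.2413/(0.08314×0.02692) = 0.2413/0.0022381 = 107.8 K

T_B ≈ 107.8 K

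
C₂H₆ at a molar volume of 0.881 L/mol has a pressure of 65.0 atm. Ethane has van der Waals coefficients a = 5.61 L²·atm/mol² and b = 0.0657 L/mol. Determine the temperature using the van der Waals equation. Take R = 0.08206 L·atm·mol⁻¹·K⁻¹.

T ≈ 717.6 K

T = (P + a/V_m²)(V_m − b)/R
P + a/V_m² = 65.0 + 5.61/(0.881)² = 72.228 atm
V_m − b = 0.881 − 0.0657 = 0.81530 L/mol
T = (72.228)(0.81530)/0.08206 = 717.6 K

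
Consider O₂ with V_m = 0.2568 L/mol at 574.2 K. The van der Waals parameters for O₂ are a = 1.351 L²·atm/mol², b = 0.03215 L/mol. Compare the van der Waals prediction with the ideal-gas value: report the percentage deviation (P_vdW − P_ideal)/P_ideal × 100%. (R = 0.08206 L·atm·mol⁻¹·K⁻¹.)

Ideal: P_ideal = RT/V_m = (0.08206)(574.2)/0.2568 = 183.485 atm
vdW: P = RT/(V_m − b) − a/V_m² = 47.1189/0.224650 − 1.351/0.0659462 = 209.744 − 20.4864 = 189.258 atm
% deviation = (189.258 − 183.485)/183.485 × 100% = 3.15%

3.15 %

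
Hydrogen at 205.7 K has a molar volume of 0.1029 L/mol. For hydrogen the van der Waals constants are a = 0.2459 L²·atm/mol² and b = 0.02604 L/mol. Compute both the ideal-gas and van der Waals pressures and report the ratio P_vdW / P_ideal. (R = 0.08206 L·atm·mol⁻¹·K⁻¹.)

Ideal: P_ideal = RT/V_m = (0.08206)(205.7)/0.1029 = 164.040 atm
vdW: P = RT/(V_m − b) − a/V_m² = 16.8797/0.0768600 − 0.2459/0.0105884 = 219.616 − 23.2235 = 196.393 atm
Ratio = 196.393/164.040 = 1.197

P_vdW / P_ideal ≈ 1.197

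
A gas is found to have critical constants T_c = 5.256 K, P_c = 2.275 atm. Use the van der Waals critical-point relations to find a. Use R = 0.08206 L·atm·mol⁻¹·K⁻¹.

a ≈ 0.03450 L²·atm/mol²

From T_c = 8a/(27Rb) and P_c = a/(27b²): a = 27 R² T_c²/(64 P_c).
a = 27×(0.08206)²×(5.256)²/(64×2.275) = 5.0227/145.60 = 0.03450 L²·atm/mol²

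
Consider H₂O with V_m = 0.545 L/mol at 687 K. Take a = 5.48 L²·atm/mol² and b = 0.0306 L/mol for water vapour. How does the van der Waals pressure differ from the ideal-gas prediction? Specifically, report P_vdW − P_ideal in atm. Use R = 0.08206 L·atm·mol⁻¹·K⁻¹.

ΔP ≈ -12.30 atm

Ideal: P_ideal = RT/V_m = (0.08206)(687)/0.545 = 103.441 atm
vdW: P = RT/(V_m − b) − a/V_m² = 56.3752/0.514400 − 5.48/0.297025 = 109.594 − 18.4496 = 91.144 atm
ΔP = 91.144 − 103.441 = -12.30 atm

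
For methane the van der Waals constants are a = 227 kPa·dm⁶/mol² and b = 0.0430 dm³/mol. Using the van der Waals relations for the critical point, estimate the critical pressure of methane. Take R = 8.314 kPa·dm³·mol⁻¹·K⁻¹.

P_c ≈ 4547 kPa

For a van der Waals gas, P_c = a/(27b²).
P_c = 227/(27×(0.0430)²) = 227/0.049923 = 4547 kPa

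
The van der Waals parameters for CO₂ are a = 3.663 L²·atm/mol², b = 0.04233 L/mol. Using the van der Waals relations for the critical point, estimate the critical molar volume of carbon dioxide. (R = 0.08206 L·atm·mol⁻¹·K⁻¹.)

For a van der Waals gas, V_m,c = 3b.
V_m,c = 3×0.04233 = 0.1270 L/mol

V_m,c ≈ 0.1270 L/mol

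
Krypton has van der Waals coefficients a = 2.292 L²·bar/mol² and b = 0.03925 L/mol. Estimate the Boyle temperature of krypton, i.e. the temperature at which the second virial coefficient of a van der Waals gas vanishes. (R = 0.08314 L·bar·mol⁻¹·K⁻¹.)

T_B ≈ 702.4 K

For a van der Waals gas the second virial coefficient B₂ = b − a/(RT) vanishes at T_B = a/(Rb).
T_B = 2.292/(0.08314×0.03925) = 2.292/0.0032632 = 702.4 K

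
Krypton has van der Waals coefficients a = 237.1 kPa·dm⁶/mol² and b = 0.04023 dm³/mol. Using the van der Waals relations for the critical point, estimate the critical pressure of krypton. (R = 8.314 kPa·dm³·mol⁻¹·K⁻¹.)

For a van der Waals gas, P_c = a/(27b²).
P_c = 237.1/(27×(0.04023)²) = 237.1/0.043698 = 5426 kPa

P_c ≈ 5426 kPa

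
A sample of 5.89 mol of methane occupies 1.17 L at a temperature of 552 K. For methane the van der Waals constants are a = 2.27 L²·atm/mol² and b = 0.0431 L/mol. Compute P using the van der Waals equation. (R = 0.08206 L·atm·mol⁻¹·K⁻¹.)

P = nRT/(V − nb) − a n²/V²
nRT/(V − nb) = (5.89)(0.08206)(552)/(1.17 − 5.89×0.0431) = 266.80/0.91614 = 291.22 atm
a n²/V² = (2.27)(5.89)²/(1.17)² = 57.529 atm
P = 291.22 − 57.529 = 233.7 atm

P ≈ 233.7 atm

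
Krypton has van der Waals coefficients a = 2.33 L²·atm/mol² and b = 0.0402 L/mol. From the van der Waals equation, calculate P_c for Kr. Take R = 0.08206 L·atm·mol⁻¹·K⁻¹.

P_c ≈ 53.40 atm

For a van der Waals gas, P_c = a/(27b²).
P_c = 2.33/(27×(0.0402)²) = 2.33/0.043633 = 53.40 atm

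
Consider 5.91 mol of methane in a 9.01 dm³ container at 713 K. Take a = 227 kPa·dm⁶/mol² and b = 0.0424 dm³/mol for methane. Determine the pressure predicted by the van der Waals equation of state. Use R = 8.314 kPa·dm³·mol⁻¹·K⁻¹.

P = nRT/(V − nb) − a n²/V²
nRT/(V − nb) = (5.91)(8.314)(713)/(9.01 − 5.91×0.0424) = 35034/8.7594 = 3999.6 kPa
a n²/V² = (227)(5.91)²/(9.01)² = 97.668 kPa
P = 3999.6 − 97.668 = 3902 kPa

P ≈ 3902 kPa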